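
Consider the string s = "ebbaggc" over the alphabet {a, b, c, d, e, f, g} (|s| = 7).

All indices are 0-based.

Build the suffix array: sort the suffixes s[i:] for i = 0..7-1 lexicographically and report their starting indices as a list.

rank→(start, suffix):
  0 → (3, 'aggc')
  1 → (2, 'baggc')
  2 → (1, 'bbaggc')
  3 → (6, 'c')
  4 → (0, 'ebbaggc')
  5 → (5, 'gc')
  6 → (4, 'ggc')

[3, 2, 1, 6, 0, 5, 4]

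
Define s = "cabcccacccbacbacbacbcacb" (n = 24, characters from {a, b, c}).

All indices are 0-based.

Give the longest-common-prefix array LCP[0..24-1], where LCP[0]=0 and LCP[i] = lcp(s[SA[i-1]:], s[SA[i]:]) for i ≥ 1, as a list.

rank | idx | suffix
   0 |   1 | abcccacccbacbacbacbcacb
   1 |  21 | acb
   2 |  11 | acbacbacbcacb
   3 |  14 | acbacbcacb
   4 |  17 | acbcacb
   5 |   6 | acccbacbacbacbcacb
   6 |  23 | b
   7 |  10 | bacbacbacbcacb
   8 |  13 | bacbacbcacb
   9 |  16 | bacbcacb
  10 |  19 | bcacb
  11 |   2 | bcccacccbacbacbacbcacb
  12 |   0 | cabcccacccbacbacbacbcacb
  13 |  20 | cacb
  14 |   5 | cacccbacbacbacbcacb
  15 |  22 | cb
  16 |   9 | cbacbacbacbcacb
  17 |  12 | cbacbacbcacb
  18 |  15 | cbacbcacb
  19 |  18 | cbcacb
  20 |   4 | ccacccbacbacbacbcacb
  21 |   8 | ccbacbacbacbcacb
  22 |   3 | cccacccbacbacbacbcacb
  23 |   7 | cccbacbacbacbcacb

SA = [1, 21, 11, 14, 17, 6, 23, 10, 13, 16, 19, 2, 0, 20, 5, 22, 9, 12, 15, 18, 4, 8, 3, 7]
[i] adj suffixes → lcp
  [1] 1/21 → 1 ('a')
  [2] 21/11 → 3 ('acb')
  [3] 11/14 → 6 ('acbacb')
  [4] 14/17 → 3 ('acb')
  [5] 17/6 → 2 ('ac')
  [6] 6/23 → 0 ('')
  [7] 23/10 → 1 ('b')
  [8] 10/13 → 7 ('bacbacb')
  [9] 13/16 → 4 ('bacb')
  [10] 16/19 → 1 ('b')
  [11] 19/2 → 2 ('bc')
  [12] 2/0 → 0 ('')
  [13] 0/20 → 2 ('ca')
  [14] 20/5 → 3 ('cac')
  [15] 5/22 → 1 ('c')
  [16] 22/9 → 2 ('cb')
  [17] 9/12 → 8 ('cbacbacb')
  [18] 12/15 → 5 ('cbacb')
  [19] 15/18 → 2 ('cb')
  [20] 18/4 → 1 ('c')
  [21] 4/8 → 2 ('cc')
  [22] 8/3 → 2 ('cc')
  [23] 3/7 → 3 ('ccc')

[0, 1, 3, 6, 3, 2, 0, 1, 7, 4, 1, 2, 0, 2, 3, 1, 2, 8, 5, 2, 1, 2, 2, 3]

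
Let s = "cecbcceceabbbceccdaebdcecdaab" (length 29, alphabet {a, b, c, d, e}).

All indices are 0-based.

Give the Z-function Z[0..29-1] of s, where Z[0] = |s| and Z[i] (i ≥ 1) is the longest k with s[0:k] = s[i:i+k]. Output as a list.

[29, 0, 1, 0, 1, 3, 0, 2, 0, 0, 0, 0, 0, 3, 0, 1, 1, 0, 0, 0, 0, 0, 3, 0, 1, 0, 0, 0, 0]

Z[0]=29
i=1: fresh scan; Z[1]=0
i=2: fresh scan; Z[2]=1 grow→box=[2,3)
i=3: fresh scan; Z[3]=0
i=4: fresh scan; Z[4]=1 grow→box=[4,5)
i=5: fresh scan; Z[5]=3 grow→box=[5,8)
i=6: min(r-i=2, Z[1]=0)=0; Z[6]=0
i=7: min(r-i=1, Z[2]=1)=1; Z[7]=2 grow→box=[7,9)
i=8: min(r-i=1, Z[1]=0)=0; Z[8]=0
i=9: fresh scan; Z[9]=0
i=10: fresh scan; Z[10]=0
i=11: fresh scan; Z[11]=0
i=12: fresh scan; Z[12]=0
i=13: fresh scan; Z[13]=3 grow→box=[13,16)
i=14: min(r-i=2, Z[1]=0)=0; Z[14]=0
i=15: min(r-i=1, Z[2]=1)=1; Z[15]=1
i=16: fresh scan; Z[16]=1 grow→box=[16,17)
i=17: fresh scan; Z[17]=0
i=18: fresh scan; Z[18]=0
i=19: fresh scan; Z[19]=0
i=20: fresh scan; Z[20]=0
i=21: fresh scan; Z[21]=0
i=22: fresh scan; Z[22]=3 grow→box=[22,25)
i=23: min(r-i=2, Z[1]=0)=0; Z[23]=0
i=24: min(r-i=1, Z[2]=1)=1; Z[24]=1
i=25: fresh scan; Z[25]=0
i=26: fresh scan; Z[26]=0
i=27: fresh scan; Z[27]=0
i=28: fresh scan; Z[28]=0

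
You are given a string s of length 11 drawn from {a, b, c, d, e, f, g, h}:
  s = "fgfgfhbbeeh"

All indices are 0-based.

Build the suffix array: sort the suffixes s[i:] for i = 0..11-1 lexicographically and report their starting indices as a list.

[6, 7, 8, 9, 0, 2, 4, 1, 3, 10, 5]

rank→(start, suffix):
  0 → (6, 'bbeeh')
  1 → (7, 'beeh')
  2 → (8, 'eeh')
  3 → (9, 'eh')
  4 → (0, 'fgfgfhbbeeh')
  5 → (2, 'fgfhbbeeh')
  6 → (4, 'fhbbeeh')
  7 → (1, 'gfgfhbbeeh')
  8 → (3, 'gfhbbeeh')
  9 → (10, 'h')
  10 → (5, 'hbbeeh')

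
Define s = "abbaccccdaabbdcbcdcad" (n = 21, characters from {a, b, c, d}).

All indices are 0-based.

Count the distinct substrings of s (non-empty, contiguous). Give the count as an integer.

206

rank | idx | suffix
   0 |   9 | aabbdcbcdcad
   1 |   0 | abbaccccdaabbdcbcdcad
   2 |  10 | abbdcbcdcad
   3 |   3 | accccdaabbdcbcdcad
   4 |  19 | ad
   5 |   2 | baccccdaabbdcbcdcad
   6 |   1 | bbaccccdaabbdcbcdcad
   7 |  11 | bbdcbcdcad
   8 |  15 | bcdcad
   9 |  12 | bdcbcdcad
  10 |  18 | cad
  11 |  14 | cbcdcad
  12 |   4 | ccccdaabbdcbcdcad
  13 |   5 | cccdaabbdcbcdcad
  14 |   6 | ccdaabbdcbcdcad
  15 |   7 | cdaabbdcbcdcad
  16 |  16 | cdcad
  17 |  20 | d
  18 |   8 | daabbdcbcdcad
  19 |  17 | dcad
  20 |  13 | dcbcdcad

SA = [9, 0, 10, 3, 19, 2, 1, 11, 15, 12, 18, 14, 4, 5, 6, 7, 16, 20, 8, 17, 13]
[i] adj suffixes → lcp
  [1] 9/0 → 1 ('a')
  [2] 0/10 → 3 ('abb')
  [3] 10/3 → 1 ('a')
  [4] 3/19 → 1 ('a')
  [5] 19/2 → 0 ('')
  [6] 2/1 → 1 ('b')
  [7] 1/11 → 2 ('bb')
  [8] 11/15 → 1 ('b')
  [9] 15/12 → 1 ('b')
  [10] 12/18 → 0 ('')
  [11] 18/14 → 1 ('c')
  [12] 14/4 → 1 ('c')
  [13] 4/5 → 3 ('ccc')
  [14] 5/6 → 2 ('cc')
  [15] 6/7 → 1 ('c')
  [16] 7/16 → 2 ('cd')
  [17] 16/20 → 0 ('')
  [18] 20/8 → 1 ('d')
  [19] 8/17 → 1 ('d')
  [20] 17/13 → 2 ('dc')

n(n+1)/2 = 21·22/2 = 231
Σ LCP = 0 + 1 + 3 + 1 + 1 + 0 + 1 + 2 + 1 + 1 + 0 + 1 + 1 + 3 + 2 + 1 + 2 + 0 + 1 + 1 + 2 = 25
distinct = 231 − 25 = 206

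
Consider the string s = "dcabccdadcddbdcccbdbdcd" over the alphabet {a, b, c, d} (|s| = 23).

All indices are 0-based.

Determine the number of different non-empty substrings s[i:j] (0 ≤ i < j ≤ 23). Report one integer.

243

rank | idx | suffix
   0 |   2 | abccdadcddbdcccbdbdcd
   1 |   7 | adcddbdcccbdbdcd
   2 |   3 | bccdadcddbdcccbdbdcd
   3 |  17 | bdbdcd
   4 |  12 | bdcccbdbdcd
   5 |  19 | bdcd
   6 |   1 | cabccdadcddbdcccbdbdcd
   7 |  16 | cbdbdcd
   8 |  15 | ccbdbdcd
   9 |  14 | cccbdbdcd
  10 |   4 | ccdadcddbdcccbdbdcd
  11 |  21 | cd
  12 |   5 | cdadcddbdcccbdbdcd
  13 |   9 | cddbdcccbdbdcd
  14 |  22 | d
  15 |   6 | dadcddbdcccbdbdcd
  16 |  11 | dbdcccbdbdcd
  17 |  18 | dbdcd
  18 |   0 | dcabccdadcddbdcccbdbdcd
  19 |  13 | dcccbdbdcd
  20 |  20 | dcd
  21 |   8 | dcddbdcccbdbdcd
  22 |  10 | ddbdcccbdbdcd

SA = [2, 7, 3, 17, 12, 19, 1, 16, 15, 14, 4, 21, 5, 9, 22, 6, 11, 18, 0, 13, 20, 8, 10]
[i] adj suffixes → lcp
  [1] 2/7 → 1 ('a')
  [2] 7/3 → 0 ('')
  [3] 3/17 → 1 ('b')
  [4] 17/12 → 2 ('bd')
  [5] 12/19 → 3 ('bdc')
  [6] 19/1 → 0 ('')
  [7] 1/16 → 1 ('c')
  [8] 16/15 → 1 ('c')
  [9] 15/14 → 2 ('cc')
  [10] 14/4 → 2 ('cc')
  [11] 4/21 → 1 ('c')
  [12] 21/5 → 2 ('cd')
  [13] 5/9 → 2 ('cd')
  [14] 9/22 → 0 ('')
  [15] 22/6 → 1 ('d')
  [16] 6/11 → 1 ('d')
  [17] 11/18 → 4 ('dbdc')
  [18] 18/0 → 1 ('d')
  [19] 0/13 → 2 ('dc')
  [20] 13/20 → 2 ('dc')
  [21] 20/8 → 3 ('dcd')
  [22] 8/10 → 1 ('d')

n(n+1)/2 = 23·24/2 = 276
Σ LCP = 0 + 1 + 0 + 1 + 2 + 3 + 0 + 1 + 1 + 2 + 2 + 1 + 2 + 2 + 0 + 1 + 1 + 4 + 1 + 2 + 2 + 3 + 1 = 33
distinct = 276 − 33 = 243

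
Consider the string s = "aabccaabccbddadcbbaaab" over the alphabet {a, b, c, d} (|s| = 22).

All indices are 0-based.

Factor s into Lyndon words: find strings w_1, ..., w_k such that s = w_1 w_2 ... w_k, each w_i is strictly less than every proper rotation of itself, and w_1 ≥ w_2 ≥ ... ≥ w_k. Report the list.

["aabccaabccbddadcbb", "aaab"]

emit factor 1: 'aabccaabccbddadcbb' (i=0, period=18)
emit factor 2: 'aaab' (i=18, period=4)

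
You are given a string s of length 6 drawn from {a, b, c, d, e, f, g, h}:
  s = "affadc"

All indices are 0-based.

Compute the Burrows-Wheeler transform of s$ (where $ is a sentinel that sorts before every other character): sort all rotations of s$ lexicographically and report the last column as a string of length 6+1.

cf$dafa

rank  rotation last
    0  $affadc  c
    1  adc$aff  f
    2  affadc$  $
    3  c$affad  d
    4  dc$affa  a
    5  fadc$af  f
    6  ffadc$a  a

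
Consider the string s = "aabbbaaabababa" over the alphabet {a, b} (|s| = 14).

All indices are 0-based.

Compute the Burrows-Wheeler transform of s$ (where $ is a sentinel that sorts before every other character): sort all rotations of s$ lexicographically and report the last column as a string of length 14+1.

rank  rotation         last
    0  $aabbbaaabababa  a
    1  a$aabbbaaababab  b
    2  aaabababa$aabbb  b
    3  aabababa$aabbba  a
    4  aabbbaaabababa$  $
    5  aba$aabbbaaabab  b
    6  ababa$aabbbaaab  b
    7  abababa$aabbbaa  a
    8  abbbaaabababa$a  a
    9  ba$aabbbaaababa  a
   10  baaabababa$aabb  b
   11  baba$aabbbaaaba  a
   12  bababa$aabbbaaa  a
   13  bbaaabababa$aab  b
   14  bbbaaabababa$aa  a

abba$bbaaabaaba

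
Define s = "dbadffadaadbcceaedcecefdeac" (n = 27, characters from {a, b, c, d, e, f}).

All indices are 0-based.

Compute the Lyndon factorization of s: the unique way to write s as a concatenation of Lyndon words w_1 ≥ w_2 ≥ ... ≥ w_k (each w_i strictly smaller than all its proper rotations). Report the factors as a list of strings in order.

["d", "b", "adff", "ad", "aadbcceaedcecefdeac"]

emit factor 1: 'd' (i=0, period=1)
emit factor 2: 'b' (i=1, period=1)
emit factor 3: 'adff' (i=2, period=4)
emit factor 4: 'ad' (i=6, period=2)
emit factor 5: 'aadbcceaedcecefdeac' (i=8, period=19)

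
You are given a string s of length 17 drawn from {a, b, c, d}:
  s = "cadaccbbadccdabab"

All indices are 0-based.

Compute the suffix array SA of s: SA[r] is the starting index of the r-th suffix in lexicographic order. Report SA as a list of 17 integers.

[15, 13, 3, 1, 8, 16, 14, 7, 6, 0, 5, 4, 10, 11, 12, 2, 9]

rank→(start, suffix):
  0 → (15, 'ab')
  1 → (13, 'abab')
  2 → (3, 'accbbadccdabab')
  3 → (1, 'adaccbbadccdabab')
  4 → (8, 'adccdabab')
  5 → (16, 'b')
  6 → (14, 'bab')
  7 → (7, 'badccdabab')
  8 → (6, 'bbadccdabab')
  9 → (0, 'cadaccbbadccdabab')
  10 → (5, 'cbbadccdabab')
  11 → (4, 'ccbbadccdabab')
  12 → (10, 'ccdabab')
  13 → (11, 'cdabab')
  14 → (12, 'dabab')
  15 → (2, 'daccbbadccdabab')
  16 → (9, 'dccdabab')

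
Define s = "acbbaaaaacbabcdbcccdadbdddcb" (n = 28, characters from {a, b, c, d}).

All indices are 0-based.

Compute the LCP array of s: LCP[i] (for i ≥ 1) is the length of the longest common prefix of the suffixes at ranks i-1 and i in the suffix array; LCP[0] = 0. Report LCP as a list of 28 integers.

sorted suffixes:
  #0 SA[0]=4  'aaaaacbabcdbcccdadbdddcb'
  #1 SA[1]=5  'aaaacbabcdbcccdadbdddcb'
  #2 SA[2]=6  'aaacbabcdbcccdadbdddcb'
  #3 SA[3]=7  'aacbabcdbcccdadbdddcb'
  #4 SA[4]=11  'abcdbcccdadbdddcb'
  #5 SA[5]=8  'acbabcdbcccdadbdddcb'
  #6 SA[6]=0  'acbbaaaaacbabcdbcccdadbdddcb'
  #7 SA[7]=20  'adbdddcb'
  #8 SA[8]=27  'b'
  #9 SA[9]=3  'baaaaacbabcdbcccdadbdddcb'
  #10 SA[10]=10  'babcdbcccdadbdddcb'
  #11 SA[11]=2  'bbaaaaacbabcdbcccdadbdddcb'
  #12 SA[12]=15  'bcccdadbdddcb'
  #13 SA[13]=12  'bcdbcccdadbdddcb'
  #14 SA[14]=22  'bdddcb'
  #15 SA[15]=26  'cb'
  #16 SA[16]=9  'cbabcdbcccdadbdddcb'
  #17 SA[17]=1  'cbbaaaaacbabcdbcccdadbdddcb'
  #18 SA[18]=16  'cccdadbdddcb'
  #19 SA[19]=17  'ccdadbdddcb'
  #20 SA[20]=18  'cdadbdddcb'
  #21 SA[21]=13  'cdbcccdadbdddcb'
  #22 SA[22]=19  'dadbdddcb'
  #23 SA[23]=14  'dbcccdadbdddcb'
  #24 SA[24]=21  'dbdddcb'
  #25 SA[25]=25  'dcb'
  #26 SA[26]=24  'ddcb'
  #27 SA[27]=23  'dddcb'

SA = [4, 5, 6, 7, 11, 8, 0, 20, 27, 3, 10, 2, 15, 12, 22, 26, 9, 1, 16, 17, 18, 13, 19, 14, 21, 25, 24, 23]
rank  pair      lcp
   1  s[4:],s[5:]  4  'aaaa'
   2  s[5:],s[6:]  3  'aaa'
   3  s[6:],s[7:]  2  'aa'
   4  s[7:],s[11:]  1  'a'
   5  s[11:],s[8:]  1  'a'
   6  s[8:],s[0:]  3  'acb'
   7  s[0:],s[20:]  1  'a'
   8  s[20:],s[27:]  0  ''
   9  s[27:],s[3:]  1  'b'
  10  s[3:],s[10:]  2  'ba'
  11  s[10:],s[2:]  1  'b'
  12  s[2:],s[15:]  1  'b'
  13  s[15:],s[12:]  2  'bc'
  14  s[12:],s[22:]  1  'b'
  15  s[22:],s[26:]  0  ''
  16  s[26:],s[9:]  2  'cb'
  17  s[9:],s[1:]  2  'cb'
  18  s[1:],s[16:]  1  'c'
  19  s[16:],s[17:]  2  'cc'
  20  s[17:],s[18:]  1  'c'
  21  s[18:],s[13:]  2  'cd'
  22  s[13:],s[19:]  0  ''
  23  s[19:],s[14:]  1  'd'
  24  s[14:],s[21:]  2  'db'
  25  s[21:],s[25:]  1  'd'
  26  s[25:],s[24:]  1  'd'
  27  s[24:],s[23:]  2  'dd'

[0, 4, 3, 2, 1, 1, 3, 1, 0, 1, 2, 1, 1, 2, 1, 0, 2, 2, 1, 2, 1, 2, 0, 1, 2, 1, 1, 2]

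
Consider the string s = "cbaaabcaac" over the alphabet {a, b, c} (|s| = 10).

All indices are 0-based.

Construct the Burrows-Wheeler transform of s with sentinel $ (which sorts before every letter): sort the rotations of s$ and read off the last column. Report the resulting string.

rank  rotation     last
    0  $cbaaabcaac  c
    1  aaabcaac$cb  b
    2  aabcaac$cba  a
    3  aac$cbaaabc  c
    4  abcaac$cbaa  a
    5  ac$cbaaabca  a
    6  baaabcaac$c  c
    7  bcaac$cbaaa  a
    8  c$cbaaabcaa  a
    9  caac$cbaaab  b
   10  cbaaabcaac$  $

cbacaacaab$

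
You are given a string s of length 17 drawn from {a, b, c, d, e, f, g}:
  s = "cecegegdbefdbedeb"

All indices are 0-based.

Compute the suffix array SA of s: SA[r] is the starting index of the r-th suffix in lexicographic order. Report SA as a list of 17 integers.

[16, 12, 8, 0, 2, 11, 7, 14, 15, 1, 13, 9, 5, 3, 10, 6, 4]

sorted suffixes:
  #0 SA[0]=16  'b'
  #1 SA[1]=12  'bedeb'
  #2 SA[2]=8  'befdbedeb'
  #3 SA[3]=0  'cecegegdbefdbedeb'
  #4 SA[4]=2  'cegegdbefdbedeb'
  #5 SA[5]=11  'dbedeb'
  #6 SA[6]=7  'dbefdbedeb'
  #7 SA[7]=14  'deb'
  #8 SA[8]=15  'eb'
  #9 SA[9]=1  'ecegegdbefdbedeb'
  #10 SA[10]=13  'edeb'
  #11 SA[11]=9  'efdbedeb'
  #12 SA[12]=5  'egdbefdbedeb'
  #13 SA[13]=3  'egegdbefdbedeb'
  #14 SA[14]=10  'fdbedeb'
  #15 SA[15]=6  'gdbefdbedeb'
  #16 SA[16]=4  'gegdbefdbedeb'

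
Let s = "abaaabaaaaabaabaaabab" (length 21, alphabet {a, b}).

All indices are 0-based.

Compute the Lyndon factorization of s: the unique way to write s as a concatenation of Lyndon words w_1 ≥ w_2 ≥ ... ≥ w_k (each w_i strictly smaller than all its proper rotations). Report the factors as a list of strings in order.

emit factor 1: 'ab' (i=0, period=2)
emit factor 2: 'aaab' (i=2, period=4)
emit factor 3: 'aaaaabaabaaabab' (i=6, period=15)

["ab", "aaab", "aaaaabaabaaabab"]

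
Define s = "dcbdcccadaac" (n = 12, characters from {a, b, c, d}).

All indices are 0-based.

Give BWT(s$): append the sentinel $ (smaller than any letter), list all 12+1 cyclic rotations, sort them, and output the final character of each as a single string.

cdaccacdcda$b

rank  rotation       last
    0  $dcbdcccadaac  c
    1  aac$dcbdcccad  d
    2  ac$dcbdcccada  a
    3  adaac$dcbdccc  c
    4  bdcccadaac$dc  c
    5  c$dcbdcccadaa  a
    6  cadaac$dcbdcc  c
    7  cbdcccadaac$d  d
    8  ccadaac$dcbdc  c
    9  cccadaac$dcbd  d
   10  daac$dcbdccca  a
   11  dcbdcccadaac$  $
   12  dcccadaac$dcb  b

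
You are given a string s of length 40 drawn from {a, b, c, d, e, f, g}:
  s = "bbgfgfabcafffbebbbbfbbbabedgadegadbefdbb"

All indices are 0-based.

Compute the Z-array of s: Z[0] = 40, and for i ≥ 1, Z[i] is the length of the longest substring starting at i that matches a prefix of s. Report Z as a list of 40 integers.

[40, 1, 0, 0, 0, 0, 0, 1, 0, 0, 0, 0, 0, 1, 0, 2, 2, 2, 1, 0, 2, 2, 1, 0, 1, 0, 0, 0, 0, 0, 0, 0, 0, 0, 1, 0, 0, 0, 2, 1]

Z[0]=40
i=1: i≥r, start 0; Z[1]=1 grow→box=[1,2)
i=2: i≥r, start 0; Z[2]=0
i=3: i≥r, start 0; Z[3]=0
i=4: i≥r, start 0; Z[4]=0
i=5: i≥r, start 0; Z[5]=0
i=6: i≥r, start 0; Z[6]=0
i=7: i≥r, start 0; Z[7]=1 grow→box=[7,8)
i=8: i≥r, start 0; Z[8]=0
i=9: i≥r, start 0; Z[9]=0
i=10: i≥r, start 0; Z[10]=0
i=11: i≥r, start 0; Z[11]=0
i=12: i≥r, start 0; Z[12]=0
i=13: i≥r, start 0; Z[13]=1 grow→box=[13,14)
i=14: i≥r, start 0; Z[14]=0
i=15: i≥r, start 0; Z[15]=2 grow→box=[15,17)
i=16: min(r-i=1, Z[1]=1)=1; Z[16]=2 grow→box=[16,18)
i=17: min(r-i=1, Z[1]=1)=1; Z[17]=2 grow→box=[17,19)
i=18: min(r-i=1, Z[1]=1)=1; Z[18]=1
i=19: i≥r, start 0; Z[19]=0
i=20: i≥r, start 0; Z[20]=2 grow→box=[20,22)
i=21: min(r-i=1, Z[1]=1)=1; Z[21]=2 grow→box=[21,23)
i=22: min(r-i=1, Z[1]=1)=1; Z[22]=1
i=23: i≥r, start 0; Z[23]=0
i=24: i≥r, start 0; Z[24]=1 grow→box=[24,25)
i=25: i≥r, start 0; Z[25]=0
i=26: i≥r, start 0; Z[26]=0
i=27: i≥r, start 0; Z[27]=0
i=28: i≥r, start 0; Z[28]=0
i=29: i≥r, start 0; Z[29]=0
i=30: i≥r, start 0; Z[30]=0
i=31: i≥r, start 0; Z[31]=0
i=32: i≥r, start 0; Z[32]=0
i=33: i≥r, start 0; Z[33]=0
i=34: i≥r, start 0; Z[34]=1 grow→box=[34,35)
i=35: i≥r, start 0; Z[35]=0
i=36: i≥r, start 0; Z[36]=0
i=37: i≥r, start 0; Z[37]=0
i=38: i≥r, start 0; Z[38]=2 grow→box=[38,40)
i=39: min(r-i=1, Z[1]=1)=1; Z[39]=1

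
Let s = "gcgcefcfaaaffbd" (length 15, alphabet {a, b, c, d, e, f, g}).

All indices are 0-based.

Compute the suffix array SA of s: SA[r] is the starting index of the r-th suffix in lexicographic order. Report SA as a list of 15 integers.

rank | idx | suffix
   0 |   8 | aaaffbd
   1 |   9 | aaffbd
   2 |  10 | affbd
   3 |  13 | bd
   4 |   3 | cefcfaaaffbd
   5 |   6 | cfaaaffbd
   6 |   1 | cgcefcfaaaffbd
   7 |  14 | d
   8 |   4 | efcfaaaffbd
   9 |   7 | faaaffbd
  10 |  12 | fbd
  11 |   5 | fcfaaaffbd
  12 |  11 | ffbd
  13 |   2 | gcefcfaaaffbd
  14 |   0 | gcgcefcfaaaffbd

[8, 9, 10, 13, 3, 6, 1, 14, 4, 7, 12, 5, 11, 2, 0]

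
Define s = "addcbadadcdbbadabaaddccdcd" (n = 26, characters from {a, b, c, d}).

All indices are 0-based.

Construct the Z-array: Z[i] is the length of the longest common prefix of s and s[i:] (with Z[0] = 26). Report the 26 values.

Z[0]=26
i=1: outside box; Z[1]=0
i=2: outside box; Z[2]=0
i=3: outside box; Z[3]=0
i=4: outside box; Z[4]=0
i=5: outside box; Z[5]=2 extend→box=[5,7)
i=6: min(r-i=1, Z[1]=0)=0; Z[6]=0
i=7: outside box; Z[7]=2 extend→box=[7,9)
i=8: min(r-i=1, Z[1]=0)=0; Z[8]=0
i=9: outside box; Z[9]=0
i=10: outside box; Z[10]=0
i=11: outside box; Z[11]=0
i=12: outside box; Z[12]=0
i=13: outside box; Z[13]=2 extend→box=[13,15)
i=14: min(r-i=1, Z[1]=0)=0; Z[14]=0
i=15: outside box; Z[15]=1 extend→box=[15,16)
i=16: outside box; Z[16]=0
i=17: outside box; Z[17]=1 extend→box=[17,18)
i=18: outside box; Z[18]=4 extend→box=[18,22)
i=19: min(r-i=3, Z[1]=0)=0; Z[19]=0
i=20: min(r-i=2, Z[2]=0)=0; Z[20]=0
i=21: min(r-i=1, Z[3]=0)=0; Z[21]=0
i=22: outside box; Z[22]=0
i=23: outside box; Z[23]=0
i=24: outside box; Z[24]=0
i=25: outside box; Z[25]=0

[26, 0, 0, 0, 0, 2, 0, 2, 0, 0, 0, 0, 0, 2, 0, 1, 0, 1, 4, 0, 0, 0, 0, 0, 0, 0]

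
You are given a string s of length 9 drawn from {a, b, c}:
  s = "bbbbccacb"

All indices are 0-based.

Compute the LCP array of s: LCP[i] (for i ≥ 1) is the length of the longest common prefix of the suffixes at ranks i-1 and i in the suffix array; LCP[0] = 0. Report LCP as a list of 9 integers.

[0, 0, 1, 3, 2, 1, 0, 1, 1]

sorted suffixes:
  #0 SA[0]=6  'acb'
  #1 SA[1]=8  'b'
  #2 SA[2]=0  'bbbbccacb'
  #3 SA[3]=1  'bbbccacb'
  #4 SA[4]=2  'bbccacb'
  #5 SA[5]=3  'bccacb'
  #6 SA[6]=5  'cacb'
  #7 SA[7]=7  'cb'
  #8 SA[8]=4  'ccacb'

SA = [6, 8, 0, 1, 2, 3, 5, 7, 4]
i: (SA[i-1],SA[i]) lcp shared
  1: (6,8) 0 ''
  2: (8,0) 1 'b'
  3: (0,1) 3 'bbb'
  4: (1,2) 2 'bb'
  5: (2,3) 1 'b'
  6: (3,5) 0 ''
  7: (5,7) 1 'c'
  8: (7,4) 1 'c'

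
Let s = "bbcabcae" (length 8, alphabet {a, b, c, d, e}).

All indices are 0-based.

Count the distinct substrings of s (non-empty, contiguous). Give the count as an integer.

29

rank | idx | suffix
   0 |   3 | abcae
   1 |   6 | ae
   2 |   0 | bbcabcae
   3 |   1 | bcabcae
   4 |   4 | bcae
   5 |   2 | cabcae
   6 |   5 | cae
   7 |   7 | e

SA = [3, 6, 0, 1, 4, 2, 5, 7]
i: (SA[i-1],SA[i]) lcp shared
  1: (3,6) 1 'a'
  2: (6,0) 0 ''
  3: (0,1) 1 'b'
  4: (1,4) 3 'bca'
  5: (4,2) 0 ''
  6: (2,5) 2 'ca'
  7: (5,7) 0 ''

n(n+1)/2 = 8·9/2 = 36
Σ LCP = 0 + 1 + 0 + 1 + 3 + 0 + 2 + 0 = 7
distinct = 36 − 7 = 29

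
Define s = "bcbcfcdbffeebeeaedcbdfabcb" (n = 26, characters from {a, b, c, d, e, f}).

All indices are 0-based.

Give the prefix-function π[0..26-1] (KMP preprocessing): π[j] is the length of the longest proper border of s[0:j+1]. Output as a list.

[0, 0, 1, 2, 0, 0, 0, 1, 0, 0, 0, 0, 1, 0, 0, 0, 0, 0, 0, 1, 0, 0, 0, 1, 2, 3]

π[0] = 0
j=1 s[j]='c': π[1]=0 (border '')
j=2 s[j]='b': π[2]=1 (border 'b')
j=3 s[j]='c': π[3]=2 (border 'bc')
j=4 s[j]='f': k: 2→0; π[4]=0 (border '')
j=5 s[j]='c': π[5]=0 (border '')
j=6 s[j]='d': π[6]=0 (border '')
j=7 s[j]='b': π[7]=1 (border 'b')
j=8 s[j]='f': k: 1→0; π[8]=0 (border '')
j=9 s[j]='f': π[9]=0 (border '')
j=10 s[j]='e': π[10]=0 (border '')
j=11 s[j]='e': π[11]=0 (border '')
j=12 s[j]='b': π[12]=1 (border 'b')
j=13 s[j]='e': k: 1→0; π[13]=0 (border '')
j=14 s[j]='e': π[14]=0 (border '')
j=15 s[j]='a': π[15]=0 (border '')
j=16 s[j]='e': π[16]=0 (border '')
j=17 s[j]='d': π[17]=0 (border '')
j=18 s[j]='c': π[18]=0 (border '')
j=19 s[j]='b': π[19]=1 (border 'b')
j=20 s[j]='d': k: 1→0; π[20]=0 (border '')
j=21 s[j]='f': π[21]=0 (border '')
j=22 s[j]='a': π[22]=0 (border '')
j=23 s[j]='b': π[23]=1 (border 'b')
j=24 s[j]='c': π[24]=2 (border 'bc')
j=25 s[j]='b': π[25]=3 (border 'bcb')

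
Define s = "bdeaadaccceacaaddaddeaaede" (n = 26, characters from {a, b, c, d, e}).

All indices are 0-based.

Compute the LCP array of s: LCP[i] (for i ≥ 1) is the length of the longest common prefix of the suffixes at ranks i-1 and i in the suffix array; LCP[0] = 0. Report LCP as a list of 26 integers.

rank→(start, suffix):
  0 → (3, 'aadaccceacaaddaddeaaede')
  1 → (13, 'aaddaddeaaede')
  2 → (21, 'aaede')
  3 → (11, 'acaaddaddeaaede')
  4 → (6, 'accceacaaddaddeaaede')
  5 → (4, 'adaccceacaaddaddeaaede')
  6 → (14, 'addaddeaaede')
  7 → (17, 'addeaaede')
  8 → (22, 'aede')
  9 → (0, 'bdeaadaccceacaaddaddeaaede')
  10 → (12, 'caaddaddeaaede')
  11 → (7, 'ccceacaaddaddeaaede')
  12 → (8, 'cceacaaddaddeaaede')
  13 → (9, 'ceacaaddaddeaaede')
  14 → (5, 'daccceacaaddaddeaaede')
  15 → (16, 'daddeaaede')
  16 → (15, 'ddaddeaaede')
  17 → (18, 'ddeaaede')
  18 → (24, 'de')
  19 → (1, 'deaadaccceacaaddaddeaaede')
  20 → (19, 'deaaede')
  21 → (25, 'e')
  22 → (2, 'eaadaccceacaaddaddeaaede')
  23 → (20, 'eaaede')
  24 → (10, 'eacaaddaddeaaede')
  25 → (23, 'ede')

SA = [3, 13, 21, 11, 6, 4, 14, 17, 22, 0, 12, 7, 8, 9, 5, 16, 15, 18, 24, 1, 19, 25, 2, 20, 10, 23]
i: (SA[i-1],SA[i]) lcp shared
  1: (3,13) 3 'aad'
  2: (13,21) 2 'aa'
  3: (21,11) 1 'a'
  4: (11,6) 2 'ac'
  5: (6,4) 1 'a'
  6: (4,14) 2 'ad'
  7: (14,17) 3 'add'
  8: (17,22) 1 'a'
  9: (22,0) 0 ''
  10: (0,12) 0 ''
  11: (12,7) 1 'c'
  12: (7,8) 2 'cc'
  13: (8,9) 1 'c'
  14: (9,5) 0 ''
  15: (5,16) 2 'da'
  16: (16,15) 1 'd'
  17: (15,18) 2 'dd'
  18: (18,24) 1 'd'
  19: (24,1) 2 'de'
  20: (1,19) 4 'deaa'
  21: (19,25) 0 ''
  22: (25,2) 1 'e'
  23: (2,20) 3 'eaa'
  24: (20,10) 2 'ea'
  25: (10,23) 1 'e'

[0, 3, 2, 1, 2, 1, 2, 3, 1, 0, 0, 1, 2, 1, 0, 2, 1, 2, 1, 2, 4, 0, 1, 3, 2, 1]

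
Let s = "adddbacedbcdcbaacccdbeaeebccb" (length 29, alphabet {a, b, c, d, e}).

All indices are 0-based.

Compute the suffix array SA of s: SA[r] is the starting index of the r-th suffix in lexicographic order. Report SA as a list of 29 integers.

[14, 15, 5, 0, 22, 28, 13, 4, 25, 9, 20, 27, 12, 26, 16, 17, 18, 10, 6, 3, 8, 19, 11, 2, 1, 21, 24, 7, 23]

rank | idx | suffix
   0 |  14 | aacccdbeaeebccb
   1 |  15 | acccdbeaeebccb
   2 |   5 | acedbcdcbaacccdbeaeebccb
   3 |   0 | adddbacedbcdcbaacccdbeaeebccb
   4 |  22 | aeebccb
   5 |  28 | b
   6 |  13 | baacccdbeaeebccb
   7 |   4 | bacedbcdcbaacccdbeaeebccb
   8 |  25 | bccb
   9 |   9 | bcdcbaacccdbeaeebccb
  10 |  20 | beaeebccb
  11 |  27 | cb
  12 |  12 | cbaacccdbeaeebccb
  13 |  26 | ccb
  14 |  16 | cccdbeaeebccb
  15 |  17 | ccdbeaeebccb
  16 |  18 | cdbeaeebccb
  17 |  10 | cdcbaacccdbeaeebccb
  18 |   6 | cedbcdcbaacccdbeaeebccb
  19 |   3 | dbacedbcdcbaacccdbeaeebccb
  20 |   8 | dbcdcbaacccdbeaeebccb
  21 |  19 | dbeaeebccb
  22 |  11 | dcbaacccdbeaeebccb
  23 |   2 | ddbacedbcdcbaacccdbeaeebccb
  24 |   1 | dddbacedbcdcbaacccdbeaeebccb
  25 |  21 | eaeebccb
  26 |  24 | ebccb
  27 |   7 | edbcdcbaacccdbeaeebccb
  28 |  23 | eebccb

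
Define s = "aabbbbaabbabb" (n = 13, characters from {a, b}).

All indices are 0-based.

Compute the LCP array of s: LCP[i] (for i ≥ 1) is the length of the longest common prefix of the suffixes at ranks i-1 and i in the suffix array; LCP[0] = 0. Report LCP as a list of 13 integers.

rank | idx | suffix
   0 |   6 | aabbabb
   1 |   0 | aabbbbaabbabb
   2 |  10 | abb
   3 |   7 | abbabb
   4 |   1 | abbbbaabbabb
   5 |  12 | b
   6 |   5 | baabbabb
   7 |   9 | babb
   8 |  11 | bb
   9 |   4 | bbaabbabb
  10 |   8 | bbabb
  11 |   3 | bbbaabbabb
  12 |   2 | bbbbaabbabb

SA = [6, 0, 10, 7, 1, 12, 5, 9, 11, 4, 8, 3, 2]
rank  pair      lcp
   1  s[6:],s[0:]  4  'aabb'
   2  s[0:],s[10:]  1  'a'
   3  s[10:],s[7:]  3  'abb'
   4  s[7:],s[1:]  3  'abb'
   5  s[1:],s[12:]  0  ''
   6  s[12:],s[5:]  1  'b'
   7  s[5:],s[9:]  2  'ba'
   8  s[9:],s[11:]  1  'b'
   9  s[11:],s[4:]  2  'bb'
  10  s[4:],s[8:]  3  'bba'
  11  s[8:],s[3:]  2  'bb'
  12  s[3:],s[2:]  3  'bbb'

[0, 4, 1, 3, 3, 0, 1, 2, 1, 2, 3, 2, 3]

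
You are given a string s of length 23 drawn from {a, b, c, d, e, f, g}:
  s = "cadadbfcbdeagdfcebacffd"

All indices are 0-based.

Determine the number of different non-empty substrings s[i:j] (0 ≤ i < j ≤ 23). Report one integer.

rank | idx | suffix
   0 |  18 | acffd
   1 |   1 | adadbfcbdeagdfcebacffd
   2 |   3 | adbfcbdeagdfcebacffd
   3 |  11 | agdfcebacffd
   4 |  17 | bacffd
   5 |   8 | bdeagdfcebacffd
   6 |   5 | bfcbdeagdfcebacffd
   7 |   0 | cadadbfcbdeagdfcebacffd
   8 |   7 | cbdeagdfcebacffd
   9 |  15 | cebacffd
  10 |  19 | cffd
  11 |  22 | d
  12 |   2 | dadbfcbdeagdfcebacffd
  13 |   4 | dbfcbdeagdfcebacffd
  14 |   9 | deagdfcebacffd
  15 |  13 | dfcebacffd
  16 |  10 | eagdfcebacffd
  17 |  16 | ebacffd
  18 |   6 | fcbdeagdfcebacffd
  19 |  14 | fcebacffd
  20 |  21 | fd
  21 |  20 | ffd
  22 |  12 | gdfcebacffd

SA = [18, 1, 3, 11, 17, 8, 5, 0, 7, 15, 19, 22, 2, 4, 9, 13, 10, 16, 6, 14, 21, 20, 12]
[i] adj suffixes → lcp
  [1] 18/1 → 1 ('a')
  [2] 1/3 → 2 ('ad')
  [3] 3/11 → 1 ('a')
  [4] 11/17 → 0 ('')
  [5] 17/8 → 1 ('b')
  [6] 8/5 → 1 ('b')
  [7] 5/0 → 0 ('')
  [8] 0/7 → 1 ('c')
  [9] 7/15 → 1 ('c')
  [10] 15/19 → 1 ('c')
  [11] 19/22 → 0 ('')
  [12] 22/2 → 1 ('d')
  [13] 2/4 → 1 ('d')
  [14] 4/9 → 1 ('d')
  [15] 9/13 → 1 ('d')
  [16] 13/10 → 0 ('')
  [17] 10/16 → 1 ('e')
  [18] 16/6 → 0 ('')
  [19] 6/14 → 2 ('fc')
  [20] 14/21 → 1 ('f')
  [21] 21/20 → 1 ('f')
  [22] 20/12 → 0 ('')

n(n+1)/2 = 23·24/2 = 276
Σ LCP = 0 + 1 + 2 + 1 + 0 + 1 + 1 + 0 + 1 + 1 + 1 + 0 + 1 + 1 + 1 + 1 + 0 + 1 + 0 + 2 + 1 + 1 + 0 = 18
distinct = 276 − 18 = 258

258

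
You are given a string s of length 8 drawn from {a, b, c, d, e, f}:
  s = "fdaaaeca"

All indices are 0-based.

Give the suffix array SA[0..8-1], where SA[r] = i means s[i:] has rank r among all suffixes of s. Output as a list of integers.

rank→(start, suffix):
  0 → (7, 'a')
  1 → (2, 'aaaeca')
  2 → (3, 'aaeca')
  3 → (4, 'aeca')
  4 → (6, 'ca')
  5 → (1, 'daaaeca')
  6 → (5, 'eca')
  7 → (0, 'fdaaaeca')

[7, 2, 3, 4, 6, 1, 5, 0]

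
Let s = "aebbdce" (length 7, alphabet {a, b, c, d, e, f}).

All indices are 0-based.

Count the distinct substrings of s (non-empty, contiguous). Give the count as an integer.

rank | idx | suffix
   0 |   0 | aebbdce
   1 |   2 | bbdce
   2 |   3 | bdce
   3 |   5 | ce
   4 |   4 | dce
   5 |   6 | e
   6 |   1 | ebbdce

SA = [0, 2, 3, 5, 4, 6, 1]
i: (SA[i-1],SA[i]) lcp shared
  1: (0,2) 0 ''
  2: (2,3) 1 'b'
  3: (3,5) 0 ''
  4: (5,4) 0 ''
  5: (4,6) 0 ''
  6: (6,1) 1 'e'

n(n+1)/2 = 7·8/2 = 28
Σ LCP = 0 + 0 + 1 + 0 + 0 + 0 + 1 = 2
distinct = 28 − 2 = 26

26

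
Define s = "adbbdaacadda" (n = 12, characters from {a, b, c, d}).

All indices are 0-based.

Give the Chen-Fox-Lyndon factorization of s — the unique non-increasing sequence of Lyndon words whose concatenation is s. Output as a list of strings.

["adbbd", "aacadd", "a"]

emit factor 1: 'adbbd' (i=0, period=5)
emit factor 2: 'aacadd' (i=5, period=6)
emit factor 3: 'a' (i=11, period=1)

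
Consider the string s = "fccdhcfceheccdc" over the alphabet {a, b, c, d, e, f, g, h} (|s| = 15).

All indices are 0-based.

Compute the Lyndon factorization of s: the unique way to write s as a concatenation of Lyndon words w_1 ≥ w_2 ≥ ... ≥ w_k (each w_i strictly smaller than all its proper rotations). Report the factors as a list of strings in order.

["f", "ccdhcfcehe", "ccd", "c"]

emit factor 1: 'f' (i=0, period=1)
emit factor 2: 'ccdhcfcehe' (i=1, period=10)
emit factor 3: 'ccd' (i=11, period=3)
emit factor 4: 'c' (i=14, period=1)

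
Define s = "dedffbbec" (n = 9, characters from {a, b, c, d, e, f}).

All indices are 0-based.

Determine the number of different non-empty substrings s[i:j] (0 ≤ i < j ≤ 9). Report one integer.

rank | idx | suffix
   0 |   5 | bbec
   1 |   6 | bec
   2 |   8 | c
   3 |   0 | dedffbbec
   4 |   2 | dffbbec
   5 |   7 | ec
   6 |   1 | edffbbec
   7 |   4 | fbbec
   8 |   3 | ffbbec

SA = [5, 6, 8, 0, 2, 7, 1, 4, 3]
[i] adj suffixes → lcp
  [1] 5/6 → 1 ('b')
  [2] 6/8 → 0 ('')
  [3] 8/0 → 0 ('')
  [4] 0/2 → 1 ('d')
  [5] 2/7 → 0 ('')
  [6] 7/1 → 1 ('e')
  [7] 1/4 → 0 ('')
  [8] 4/3 → 1 ('f')

n(n+1)/2 = 9·10/2 = 45
Σ LCP = 0 + 1 + 0 + 0 + 1 + 0 + 1 + 0 + 1 = 4
distinct = 45 − 4 = 41

41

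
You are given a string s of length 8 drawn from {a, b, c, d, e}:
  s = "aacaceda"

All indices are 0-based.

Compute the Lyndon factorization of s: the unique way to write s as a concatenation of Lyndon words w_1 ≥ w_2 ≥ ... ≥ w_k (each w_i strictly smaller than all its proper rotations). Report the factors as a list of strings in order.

emit factor 1: 'aacaced' (i=0, period=7)
emit factor 2: 'a' (i=7, period=1)

["aacaced", "a"]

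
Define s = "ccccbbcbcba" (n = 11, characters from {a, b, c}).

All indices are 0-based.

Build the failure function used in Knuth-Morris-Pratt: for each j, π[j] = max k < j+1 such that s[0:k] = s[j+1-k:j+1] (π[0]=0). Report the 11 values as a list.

π[0] = 0
j=1 s[j]='c': π[1]=1 (border 'c')
j=2 s[j]='c': π[2]=2 (border 'cc')
j=3 s[j]='c': π[3]=3 (border 'ccc')
j=4 s[j]='b': k: 3→2→1→0; π[4]=0 (border '')
j=5 s[j]='b': π[5]=0 (border '')
j=6 s[j]='c': π[6]=1 (border 'c')
j=7 s[j]='b': k: 1→0; π[7]=0 (border '')
j=8 s[j]='c': π[8]=1 (border 'c')
j=9 s[j]='b': k: 1→0; π[9]=0 (border '')
j=10 s[j]='a': π[10]=0 (border '')

[0, 1, 2, 3, 0, 0, 1, 0, 1, 0, 0]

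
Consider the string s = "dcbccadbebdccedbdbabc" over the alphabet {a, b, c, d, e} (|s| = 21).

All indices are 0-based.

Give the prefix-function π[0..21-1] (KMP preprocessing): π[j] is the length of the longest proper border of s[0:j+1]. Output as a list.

π[0] = 0
j=1 s[j]='c': π[1]=0 (border '')
j=2 s[j]='b': π[2]=0 (border '')
j=3 s[j]='c': π[3]=0 (border '')
j=4 s[j]='c': π[4]=0 (border '')
j=5 s[j]='a': π[5]=0 (border '')
j=6 s[j]='d': π[6]=1 (border 'd')
j=7 s[j]='b': k: 1→0; π[7]=0 (border '')
j=8 s[j]='e': π[8]=0 (border '')
j=9 s[j]='b': π[9]=0 (border '')
j=10 s[j]='d': π[10]=1 (border 'd')
j=11 s[j]='c': π[11]=2 (border 'dc')
j=12 s[j]='c': k: 2→0; π[12]=0 (border '')
j=13 s[j]='e': π[13]=0 (border '')
j=14 s[j]='d': π[14]=1 (border 'd')
j=15 s[j]='b': k: 1→0; π[15]=0 (border '')
j=16 s[j]='d': π[16]=1 (border 'd')
j=17 s[j]='b': k: 1→0; π[17]=0 (border '')
j=18 s[j]='a': π[18]=0 (border '')
j=19 s[j]='b': π[19]=0 (border '')
j=20 s[j]='c': π[20]=0 (border '')

[0, 0, 0, 0, 0, 0, 1, 0, 0, 0, 1, 2, 0, 0, 1, 0, 1, 0, 0, 0, 0]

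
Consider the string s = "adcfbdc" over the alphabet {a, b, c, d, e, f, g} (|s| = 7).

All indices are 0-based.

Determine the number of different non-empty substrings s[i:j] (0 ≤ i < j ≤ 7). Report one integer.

25

sorted suffixes:
  #0 SA[0]=0  'adcfbdc'
  #1 SA[1]=4  'bdc'
  #2 SA[2]=6  'c'
  #3 SA[3]=2  'cfbdc'
  #4 SA[4]=5  'dc'
  #5 SA[5]=1  'dcfbdc'
  #6 SA[6]=3  'fbdc'

SA = [0, 4, 6, 2, 5, 1, 3]
rank  pair      lcp
   1  s[0:],s[4:]  0  ''
   2  s[4:],s[6:]  0  ''
   3  s[6:],s[2:]  1  'c'
   4  s[2:],s[5:]  0  ''
   5  s[5:],s[1:]  2  'dc'
   6  s[1:],s[3:]  0  ''

n(n+1)/2 = 7·8/2 = 28
Σ LCP = 0 + 0 + 0 + 1 + 0 + 2 + 0 = 3
distinct = 28 − 3 = 25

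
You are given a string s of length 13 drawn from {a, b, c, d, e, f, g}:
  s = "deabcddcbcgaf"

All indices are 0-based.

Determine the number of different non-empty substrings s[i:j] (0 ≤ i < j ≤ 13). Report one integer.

rank | idx | suffix
   0 |   2 | abcddcbcgaf
   1 |  11 | af
   2 |   3 | bcddcbcgaf
   3 |   8 | bcgaf
   4 |   7 | cbcgaf
   5 |   4 | cddcbcgaf
   6 |   9 | cgaf
   7 |   6 | dcbcgaf
   8 |   5 | ddcbcgaf
   9 |   0 | deabcddcbcgaf
  10 |   1 | eabcddcbcgaf
  11 |  12 | f
  12 |  10 | gaf

SA = [2, 11, 3, 8, 7, 4, 9, 6, 5, 0, 1, 12, 10]
[i] adj suffixes → lcp
  [1] 2/11 → 1 ('a')
  [2] 11/3 → 0 ('')
  [3] 3/8 → 2 ('bc')
  [4] 8/7 → 0 ('')
  [5] 7/4 → 1 ('c')
  [6] 4/9 → 1 ('c')
  [7] 9/6 → 0 ('')
  [8] 6/5 → 1 ('d')
  [9] 5/0 → 1 ('d')
  [10] 0/1 → 0 ('')
  [11] 1/12 → 0 ('')
  [12] 12/10 → 0 ('')

n(n+1)/2 = 13·14/2 = 91
Σ LCP = 0 + 1 + 0 + 2 + 0 + 1 + 1 + 0 + 1 + 1 + 0 + 0 + 0 = 7
distinct = 91 − 7 = 84

84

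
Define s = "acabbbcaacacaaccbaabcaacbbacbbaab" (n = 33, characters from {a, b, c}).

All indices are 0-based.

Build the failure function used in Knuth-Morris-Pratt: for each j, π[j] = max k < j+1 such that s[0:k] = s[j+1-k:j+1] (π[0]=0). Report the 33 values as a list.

[0, 0, 1, 0, 0, 0, 0, 1, 1, 2, 3, 2, 3, 1, 2, 0, 0, 1, 1, 0, 0, 1, 1, 2, 0, 0, 1, 2, 0, 0, 1, 1, 0]

π[0] = 0
j=1 s[j]='c': π[1]=0 (border '')
j=2 s[j]='a': π[2]=1 (border 'a')
j=3 s[j]='b': k: 1→0; π[3]=0 (border '')
j=4 s[j]='b': π[4]=0 (border '')
j=5 s[j]='b': π[5]=0 (border '')
j=6 s[j]='c': π[6]=0 (border '')
j=7 s[j]='a': π[7]=1 (border 'a')
j=8 s[j]='a': k: 1→0; π[8]=1 (border 'a')
j=9 s[j]='c': π[9]=2 (border 'ac')
j=10 s[j]='a': π[10]=3 (border 'aca')
j=11 s[j]='c': k: 3→1; π[11]=2 (border 'ac')
j=12 s[j]='a': π[12]=3 (border 'aca')
j=13 s[j]='a': k: 3→1→0; π[13]=1 (border 'a')
j=14 s[j]='c': π[14]=2 (border 'ac')
j=15 s[j]='c': k: 2→0; π[15]=0 (border '')
j=16 s[j]='b': π[16]=0 (border '')
j=17 s[j]='a': π[17]=1 (border 'a')
j=18 s[j]='a': k: 1→0; π[18]=1 (border 'a')
j=19 s[j]='b': k: 1→0; π[19]=0 (border '')
j=20 s[j]='c': π[20]=0 (border '')
j=21 s[j]='a': π[21]=1 (border 'a')
j=22 s[j]='a': k: 1→0; π[22]=1 (border 'a')
j=23 s[j]='c': π[23]=2 (border 'ac')
j=24 s[j]='b': k: 2→0; π[24]=0 (border '')
j=25 s[j]='b': π[25]=0 (border '')
j=26 s[j]='a': π[26]=1 (border 'a')
j=27 s[j]='c': π[27]=2 (border 'ac')
j=28 s[j]='b': k: 2→0; π[28]=0 (border '')
j=29 s[j]='b': π[29]=0 (border '')
j=30 s[j]='a': π[30]=1 (border 'a')
j=31 s[j]='a': k: 1→0; π[31]=1 (border 'a')
j=32 s[j]='b': k: 1→0; π[32]=0 (border '')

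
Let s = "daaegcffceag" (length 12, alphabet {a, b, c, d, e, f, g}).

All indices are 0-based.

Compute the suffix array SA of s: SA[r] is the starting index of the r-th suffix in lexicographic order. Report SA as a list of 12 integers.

[1, 2, 10, 8, 5, 0, 9, 3, 7, 6, 11, 4]

sorted suffixes:
  #0 SA[0]=1  'aaegcffceag'
  #1 SA[1]=2  'aegcffceag'
  #2 SA[2]=10  'ag'
  #3 SA[3]=8  'ceag'
  #4 SA[4]=5  'cffceag'
  #5 SA[5]=0  'daaegcffceag'
  #6 SA[6]=9  'eag'
  #7 SA[7]=3  'egcffceag'
  #8 SA[8]=7  'fceag'
  #9 SA[9]=6  'ffceag'
  #10 SA[10]=11  'g'
  #11 SA[11]=4  'gcffceag'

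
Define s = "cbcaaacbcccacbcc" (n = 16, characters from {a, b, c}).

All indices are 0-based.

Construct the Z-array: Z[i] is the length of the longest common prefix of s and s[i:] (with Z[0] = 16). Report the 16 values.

Z[0]=16
i=1: fresh scan; Z[1]=0
i=2: fresh scan; Z[2]=1 grow→box=[2,3)
i=3: fresh scan; Z[3]=0
i=4: fresh scan; Z[4]=0
i=5: fresh scan; Z[5]=0
i=6: fresh scan; Z[6]=3 grow→box=[6,9)
i=7: min(r-i=2, Z[1]=0)=0; Z[7]=0
i=8: min(r-i=1, Z[2]=1)=1; Z[8]=1
i=9: fresh scan; Z[9]=1 grow→box=[9,10)
i=10: fresh scan; Z[10]=1 grow→box=[10,11)
i=11: fresh scan; Z[11]=0
i=12: fresh scan; Z[12]=3 grow→box=[12,15)
i=13: min(r-i=2, Z[1]=0)=0; Z[13]=0
i=14: min(r-i=1, Z[2]=1)=1; Z[14]=1
i=15: fresh scan; Z[15]=1 grow→box=[15,16)

[16, 0, 1, 0, 0, 0, 3, 0, 1, 1, 1, 0, 3, 0, 1, 1]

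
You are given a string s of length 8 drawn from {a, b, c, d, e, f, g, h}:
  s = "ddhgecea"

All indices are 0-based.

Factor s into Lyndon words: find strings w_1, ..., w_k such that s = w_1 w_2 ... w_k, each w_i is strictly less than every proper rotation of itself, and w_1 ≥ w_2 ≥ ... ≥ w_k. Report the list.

emit factor 1: 'ddhge' (i=0, period=5)
emit factor 2: 'ce' (i=5, period=2)
emit factor 3: 'a' (i=7, period=1)

["ddhge", "ce", "a"]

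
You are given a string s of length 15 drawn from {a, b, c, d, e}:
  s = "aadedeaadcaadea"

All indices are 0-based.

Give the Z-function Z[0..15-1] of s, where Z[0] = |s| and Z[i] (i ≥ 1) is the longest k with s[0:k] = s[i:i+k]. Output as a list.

[15, 1, 0, 0, 0, 0, 3, 1, 0, 0, 4, 1, 0, 0, 1]

Z[0]=15
i=1: fresh scan; Z[1]=1 grow→box=[1,2)
i=2: fresh scan; Z[2]=0
i=3: fresh scan; Z[3]=0
i=4: fresh scan; Z[4]=0
i=5: fresh scan; Z[5]=0
i=6: fresh scan; Z[6]=3 grow→box=[6,9)
i=7: min(r-i=2, Z[1]=1)=1; Z[7]=1
i=8: min(r-i=1, Z[2]=0)=0; Z[8]=0
i=9: fresh scan; Z[9]=0
i=10: fresh scan; Z[10]=4 grow→box=[10,14)
i=11: min(r-i=3, Z[1]=1)=1; Z[11]=1
i=12: min(r-i=2, Z[2]=0)=0; Z[12]=0
i=13: min(r-i=1, Z[3]=0)=0; Z[13]=0
i=14: fresh scan; Z[14]=1 grow→box=[14,15)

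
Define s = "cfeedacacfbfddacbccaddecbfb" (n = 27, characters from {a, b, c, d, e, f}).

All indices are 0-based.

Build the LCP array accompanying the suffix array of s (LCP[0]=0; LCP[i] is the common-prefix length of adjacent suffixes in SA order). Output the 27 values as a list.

sorted suffixes:
  #0 SA[0]=5  'acacfbfddacbccaddecbfb'
  #1 SA[1]=14  'acbccaddecbfb'
  #2 SA[2]=7  'acfbfddacbccaddecbfb'
  #3 SA[3]=19  'addecbfb'
  #4 SA[4]=26  'b'
  #5 SA[5]=16  'bccaddecbfb'
  #6 SA[6]=24  'bfb'
  #7 SA[7]=10  'bfddacbccaddecbfb'
  #8 SA[8]=6  'cacfbfddacbccaddecbfb'
  #9 SA[9]=18  'caddecbfb'
  #10 SA[10]=15  'cbccaddecbfb'
  #11 SA[11]=23  'cbfb'
  #12 SA[12]=17  'ccaddecbfb'
  #13 SA[13]=8  'cfbfddacbccaddecbfb'
  #14 SA[14]=0  'cfeedacacfbfddacbccaddecbfb'
  #15 SA[15]=4  'dacacfbfddacbccaddecbfb'
  #16 SA[16]=13  'dacbccaddecbfb'
  #17 SA[17]=12  'ddacbccaddecbfb'
  #18 SA[18]=20  'ddecbfb'
  #19 SA[19]=21  'decbfb'
  #20 SA[20]=22  'ecbfb'
  #21 SA[21]=3  'edacacfbfddacbccaddecbfb'
  #22 SA[22]=2  'eedacacfbfddacbccaddecbfb'
  #23 SA[23]=25  'fb'
  #24 SA[24]=9  'fbfddacbccaddecbfb'
  #25 SA[25]=11  'fddacbccaddecbfb'
  #26 SA[26]=1  'feedacacfbfddacbccaddecbfb'

SA = [5, 14, 7, 19, 26, 16, 24, 10, 6, 18, 15, 23, 17, 8, 0, 4, 13, 12, 20, 21, 22, 3, 2, 25, 9, 11, 1]
rank  pair      lcp
   1  s[5:],s[14:]  2  'ac'
   2  s[14:],s[7:]  2  'ac'
   3  s[7:],s[19:]  1  'a'
   4  s[19:],s[26:]  0  ''
   5  s[26:],s[16:]  1  'b'
   6  s[16:],s[24:]  1  'b'
   7  s[24:],s[10:]  2  'bf'
   8  s[10:],s[6:]  0  ''
   9  s[6:],s[18:]  2  'ca'
  10  s[18:],s[15:]  1  'c'
  11  s[15:],s[23:]  2  'cb'
  12  s[23:],s[17:]  1  'c'
  13  s[17:],s[8:]  1  'c'
  14  s[8:],s[0:]  2  'cf'
  15  s[0:],s[4:]  0  ''
  16  s[4:],s[13:]  3  'dac'
  17  s[13:],s[12:]  1  'd'
  18  s[12:],s[20:]  2  'dd'
  19  s[20:],s[21:]  1  'd'
  20  s[21:],s[22:]  0  ''
  21  s[22:],s[3:]  1  'e'
  22  s[3:],s[2:]  1  'e'
  23  s[2:],s[25:]  0  ''
  24  s[25:],s[9:]  2  'fb'
  25  s[9:],s[11:]  1  'f'
  26  s[11:],s[1:]  1  'f'

[0, 2, 2, 1, 0, 1, 1, 2, 0, 2, 1, 2, 1, 1, 2, 0, 3, 1, 2, 1, 0, 1, 1, 0, 2, 1, 1]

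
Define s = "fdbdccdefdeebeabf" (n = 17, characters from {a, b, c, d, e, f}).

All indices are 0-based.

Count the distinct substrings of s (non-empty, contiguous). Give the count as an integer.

140

rank | idx | suffix
   0 |  14 | abf
   1 |   2 | bdccdefdeebeabf
   2 |  12 | beabf
   3 |  15 | bf
   4 |   4 | ccdefdeebeabf
   5 |   5 | cdefdeebeabf
   6 |   1 | dbdccdefdeebeabf
   7 |   3 | dccdefdeebeabf
   8 |   9 | deebeabf
   9 |   6 | defdeebeabf
  10 |  13 | eabf
  11 |  11 | ebeabf
  12 |  10 | eebeabf
  13 |   7 | efdeebeabf
  14 |  16 | f
  15 |   0 | fdbdccdefdeebeabf
  16 |   8 | fdeebeabf

SA = [14, 2, 12, 15, 4, 5, 1, 3, 9, 6, 13, 11, 10, 7, 16, 0, 8]
rank  pair      lcp
   1  s[14:],s[2:]  0  ''
   2  s[2:],s[12:]  1  'b'
   3  s[12:],s[15:]  1  'b'
   4  s[15:],s[4:]  0  ''
   5  s[4:],s[5:]  1  'c'
   6  s[5:],s[1:]  0  ''
   7  s[1:],s[3:]  1  'd'
   8  s[3:],s[9:]  1  'd'
   9  s[9:],s[6:]  2  'de'
  10  s[6:],s[13:]  0  ''
  11  s[13:],s[11:]  1  'e'
  12  s[11:],s[10:]  1  'e'
  13  s[10:],s[7:]  1  'e'
  14  s[7:],s[16:]  0  ''
  15  s[16:],s[0:]  1  'f'
  16  s[0:],s[8:]  2  'fd'

n(n+1)/2 = 17·18/2 = 153
Σ LCP = 0 + 0 + 1 + 1 + 0 + 1 + 0 + 1 + 1 + 2 + 0 + 1 + 1 + 1 + 0 + 1 + 2 = 13
distinct = 153 − 13 = 140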